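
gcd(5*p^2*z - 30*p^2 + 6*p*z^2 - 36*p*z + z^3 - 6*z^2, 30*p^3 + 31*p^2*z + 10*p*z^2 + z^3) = 5*p + z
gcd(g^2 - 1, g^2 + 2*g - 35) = 1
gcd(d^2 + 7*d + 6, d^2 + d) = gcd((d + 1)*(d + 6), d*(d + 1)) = d + 1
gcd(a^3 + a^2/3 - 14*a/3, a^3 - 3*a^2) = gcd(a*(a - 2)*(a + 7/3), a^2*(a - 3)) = a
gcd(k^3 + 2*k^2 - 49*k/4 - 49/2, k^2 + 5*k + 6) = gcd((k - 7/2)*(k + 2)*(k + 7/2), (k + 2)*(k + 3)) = k + 2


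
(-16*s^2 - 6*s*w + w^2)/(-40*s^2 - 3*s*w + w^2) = (2*s + w)/(5*s + w)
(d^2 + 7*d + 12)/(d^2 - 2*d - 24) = (d + 3)/(d - 6)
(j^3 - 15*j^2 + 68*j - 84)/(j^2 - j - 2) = (j^2 - 13*j + 42)/(j + 1)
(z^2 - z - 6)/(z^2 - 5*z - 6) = (-z^2 + z + 6)/(-z^2 + 5*z + 6)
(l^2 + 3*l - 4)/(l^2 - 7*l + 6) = (l + 4)/(l - 6)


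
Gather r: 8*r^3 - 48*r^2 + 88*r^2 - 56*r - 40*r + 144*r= 8*r^3 + 40*r^2 + 48*r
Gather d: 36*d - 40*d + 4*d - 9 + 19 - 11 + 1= 0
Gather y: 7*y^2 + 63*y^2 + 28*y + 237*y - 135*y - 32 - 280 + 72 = 70*y^2 + 130*y - 240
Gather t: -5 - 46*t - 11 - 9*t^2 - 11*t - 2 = -9*t^2 - 57*t - 18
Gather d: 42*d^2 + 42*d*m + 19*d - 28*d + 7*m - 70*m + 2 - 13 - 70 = 42*d^2 + d*(42*m - 9) - 63*m - 81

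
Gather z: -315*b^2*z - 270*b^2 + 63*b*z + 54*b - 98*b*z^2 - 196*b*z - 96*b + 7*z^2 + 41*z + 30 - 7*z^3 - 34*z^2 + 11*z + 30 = -270*b^2 - 42*b - 7*z^3 + z^2*(-98*b - 27) + z*(-315*b^2 - 133*b + 52) + 60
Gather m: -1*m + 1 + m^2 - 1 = m^2 - m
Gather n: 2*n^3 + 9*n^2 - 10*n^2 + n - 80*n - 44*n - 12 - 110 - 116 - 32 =2*n^3 - n^2 - 123*n - 270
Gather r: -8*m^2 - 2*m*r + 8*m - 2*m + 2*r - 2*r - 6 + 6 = -8*m^2 - 2*m*r + 6*m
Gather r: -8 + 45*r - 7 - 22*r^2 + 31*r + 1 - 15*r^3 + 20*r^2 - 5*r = -15*r^3 - 2*r^2 + 71*r - 14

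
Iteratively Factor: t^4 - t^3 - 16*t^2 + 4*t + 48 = (t + 2)*(t^3 - 3*t^2 - 10*t + 24) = (t + 2)*(t + 3)*(t^2 - 6*t + 8) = (t - 2)*(t + 2)*(t + 3)*(t - 4)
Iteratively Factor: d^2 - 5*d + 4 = (d - 1)*(d - 4)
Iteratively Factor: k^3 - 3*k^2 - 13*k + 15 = (k - 1)*(k^2 - 2*k - 15) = (k - 5)*(k - 1)*(k + 3)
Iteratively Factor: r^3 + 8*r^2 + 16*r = (r)*(r^2 + 8*r + 16) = r*(r + 4)*(r + 4)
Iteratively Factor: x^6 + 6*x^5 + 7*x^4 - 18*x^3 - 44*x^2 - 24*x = (x)*(x^5 + 6*x^4 + 7*x^3 - 18*x^2 - 44*x - 24) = x*(x + 1)*(x^4 + 5*x^3 + 2*x^2 - 20*x - 24) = x*(x - 2)*(x + 1)*(x^3 + 7*x^2 + 16*x + 12) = x*(x - 2)*(x + 1)*(x + 2)*(x^2 + 5*x + 6) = x*(x - 2)*(x + 1)*(x + 2)*(x + 3)*(x + 2)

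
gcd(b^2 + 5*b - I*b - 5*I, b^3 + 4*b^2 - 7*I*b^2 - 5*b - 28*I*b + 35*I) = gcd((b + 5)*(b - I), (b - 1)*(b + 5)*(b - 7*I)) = b + 5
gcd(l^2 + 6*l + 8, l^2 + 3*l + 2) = l + 2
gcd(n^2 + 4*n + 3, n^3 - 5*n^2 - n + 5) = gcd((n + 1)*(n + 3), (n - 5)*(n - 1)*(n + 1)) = n + 1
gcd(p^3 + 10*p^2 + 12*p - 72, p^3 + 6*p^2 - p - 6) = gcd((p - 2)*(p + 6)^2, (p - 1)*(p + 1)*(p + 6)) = p + 6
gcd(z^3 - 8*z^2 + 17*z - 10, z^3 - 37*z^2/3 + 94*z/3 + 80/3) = z - 5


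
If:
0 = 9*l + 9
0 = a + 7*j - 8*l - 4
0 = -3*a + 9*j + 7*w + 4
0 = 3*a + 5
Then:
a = -5/3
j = -1/3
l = -1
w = -6/7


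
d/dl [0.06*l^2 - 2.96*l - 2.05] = 0.12*l - 2.96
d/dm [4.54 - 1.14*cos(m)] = 1.14*sin(m)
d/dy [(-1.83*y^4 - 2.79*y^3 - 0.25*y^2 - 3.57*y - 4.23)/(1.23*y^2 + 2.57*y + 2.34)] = (-4.5018*y^5 - 17.541*y^4 - 31.4694*y^3 - 15.8372*y^2 + 9.2358*y + 2.5173)/(1.5129*y^4 + 6.3222*y^3 + 12.3613*y^2 + 12.0276*y + 5.4756)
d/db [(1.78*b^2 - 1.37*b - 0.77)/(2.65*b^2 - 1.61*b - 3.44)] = (0.764699999999999*b^2 - 8.1654*b + 3.4731)/(7.0225*b^4 - 8.533*b^3 - 15.6399*b^2 + 11.0768*b + 11.8336)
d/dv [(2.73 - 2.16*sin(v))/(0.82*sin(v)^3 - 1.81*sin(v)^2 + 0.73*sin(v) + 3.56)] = (3.5424*sin(v)^3 - 10.6254*sin(v)^2 + 9.8826*sin(v) - 9.6825)*cos(v)/(0.6724*sin(v)^6 - 2.9684*sin(v)^5 + 4.4733*sin(v)^4 + 3.1958*sin(v)^3 - 12.3543*sin(v)^2 + 5.1976*sin(v) + 12.6736)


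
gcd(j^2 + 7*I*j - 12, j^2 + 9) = j + 3*I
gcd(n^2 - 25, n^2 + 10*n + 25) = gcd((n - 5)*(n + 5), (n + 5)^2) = n + 5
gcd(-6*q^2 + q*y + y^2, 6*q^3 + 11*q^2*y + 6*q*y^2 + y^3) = 3*q + y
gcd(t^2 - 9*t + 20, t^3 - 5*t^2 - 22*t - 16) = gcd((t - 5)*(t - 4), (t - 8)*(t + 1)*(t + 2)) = 1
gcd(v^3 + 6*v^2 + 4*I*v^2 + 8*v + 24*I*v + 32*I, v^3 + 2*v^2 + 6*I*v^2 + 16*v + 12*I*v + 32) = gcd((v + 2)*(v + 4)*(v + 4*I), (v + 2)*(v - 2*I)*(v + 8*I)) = v + 2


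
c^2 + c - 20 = (c - 4)*(c + 5)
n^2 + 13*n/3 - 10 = (n - 5/3)*(n + 6)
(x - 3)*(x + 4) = x^2 + x - 12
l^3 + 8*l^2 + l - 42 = (l - 2)*(l + 3)*(l + 7)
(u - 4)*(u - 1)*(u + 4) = u^3 - u^2 - 16*u + 16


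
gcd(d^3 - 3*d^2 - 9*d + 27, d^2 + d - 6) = d + 3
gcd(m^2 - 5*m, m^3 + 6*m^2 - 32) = 1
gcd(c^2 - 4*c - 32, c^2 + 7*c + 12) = c + 4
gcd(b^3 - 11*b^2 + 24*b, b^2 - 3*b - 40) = b - 8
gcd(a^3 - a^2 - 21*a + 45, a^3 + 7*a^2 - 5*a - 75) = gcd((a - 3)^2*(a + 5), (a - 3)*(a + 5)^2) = a^2 + 2*a - 15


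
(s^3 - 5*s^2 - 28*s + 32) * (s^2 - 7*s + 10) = s^5 - 12*s^4 + 17*s^3 + 178*s^2 - 504*s + 320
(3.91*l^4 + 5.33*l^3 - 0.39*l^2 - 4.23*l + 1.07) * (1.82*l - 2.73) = 7.1162*l^5 - 0.973700000000001*l^4 - 15.2607*l^3 - 6.6339*l^2 + 13.4953*l - 2.9211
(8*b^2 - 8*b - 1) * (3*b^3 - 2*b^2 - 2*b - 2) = 24*b^5 - 40*b^4 - 3*b^3 + 2*b^2 + 18*b + 2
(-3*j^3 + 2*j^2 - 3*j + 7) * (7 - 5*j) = 15*j^4 - 31*j^3 + 29*j^2 - 56*j + 49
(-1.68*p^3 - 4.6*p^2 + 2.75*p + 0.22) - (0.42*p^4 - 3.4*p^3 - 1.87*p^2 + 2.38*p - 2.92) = -0.42*p^4 + 1.72*p^3 - 2.73*p^2 + 0.37*p + 3.14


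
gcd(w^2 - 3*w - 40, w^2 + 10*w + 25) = w + 5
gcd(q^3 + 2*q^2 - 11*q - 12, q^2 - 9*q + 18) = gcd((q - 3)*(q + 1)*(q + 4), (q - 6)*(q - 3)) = q - 3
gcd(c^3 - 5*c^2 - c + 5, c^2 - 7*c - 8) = c + 1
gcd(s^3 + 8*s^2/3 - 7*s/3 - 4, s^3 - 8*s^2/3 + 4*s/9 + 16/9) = s - 4/3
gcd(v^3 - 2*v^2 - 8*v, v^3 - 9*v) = v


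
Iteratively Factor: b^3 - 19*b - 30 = (b + 2)*(b^2 - 2*b - 15) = (b + 2)*(b + 3)*(b - 5)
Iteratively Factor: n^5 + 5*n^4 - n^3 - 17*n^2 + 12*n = (n + 4)*(n^4 + n^3 - 5*n^2 + 3*n) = (n - 1)*(n + 4)*(n^3 + 2*n^2 - 3*n) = (n - 1)^2*(n + 4)*(n^2 + 3*n) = (n - 1)^2*(n + 3)*(n + 4)*(n)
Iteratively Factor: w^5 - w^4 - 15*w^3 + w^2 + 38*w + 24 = (w + 1)*(w^4 - 2*w^3 - 13*w^2 + 14*w + 24) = (w + 1)*(w + 3)*(w^3 - 5*w^2 + 2*w + 8) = (w + 1)^2*(w + 3)*(w^2 - 6*w + 8) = (w - 4)*(w + 1)^2*(w + 3)*(w - 2)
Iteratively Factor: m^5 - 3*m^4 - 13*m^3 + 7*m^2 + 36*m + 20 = (m + 2)*(m^4 - 5*m^3 - 3*m^2 + 13*m + 10) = (m + 1)*(m + 2)*(m^3 - 6*m^2 + 3*m + 10) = (m - 5)*(m + 1)*(m + 2)*(m^2 - m - 2) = (m - 5)*(m - 2)*(m + 1)*(m + 2)*(m + 1)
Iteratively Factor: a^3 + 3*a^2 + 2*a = (a + 2)*(a^2 + a) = (a + 1)*(a + 2)*(a)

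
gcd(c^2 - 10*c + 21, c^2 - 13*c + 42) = c - 7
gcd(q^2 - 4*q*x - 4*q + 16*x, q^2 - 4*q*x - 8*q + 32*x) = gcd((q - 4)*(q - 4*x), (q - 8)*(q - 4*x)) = -q + 4*x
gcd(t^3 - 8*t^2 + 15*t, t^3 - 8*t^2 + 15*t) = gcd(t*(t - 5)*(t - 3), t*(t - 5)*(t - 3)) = t^3 - 8*t^2 + 15*t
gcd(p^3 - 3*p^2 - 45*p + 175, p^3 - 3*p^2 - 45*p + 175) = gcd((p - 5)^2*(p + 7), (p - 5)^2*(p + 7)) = p^3 - 3*p^2 - 45*p + 175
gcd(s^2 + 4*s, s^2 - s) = s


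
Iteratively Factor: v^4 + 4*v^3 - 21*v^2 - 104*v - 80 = (v - 5)*(v^3 + 9*v^2 + 24*v + 16) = (v - 5)*(v + 1)*(v^2 + 8*v + 16) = (v - 5)*(v + 1)*(v + 4)*(v + 4)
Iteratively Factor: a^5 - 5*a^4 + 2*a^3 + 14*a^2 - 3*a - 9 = (a - 1)*(a^4 - 4*a^3 - 2*a^2 + 12*a + 9) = (a - 1)*(a + 1)*(a^3 - 5*a^2 + 3*a + 9) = (a - 1)*(a + 1)^2*(a^2 - 6*a + 9) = (a - 3)*(a - 1)*(a + 1)^2*(a - 3)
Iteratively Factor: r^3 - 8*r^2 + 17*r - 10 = (r - 2)*(r^2 - 6*r + 5) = (r - 2)*(r - 1)*(r - 5)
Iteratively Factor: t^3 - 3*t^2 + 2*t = (t - 2)*(t^2 - t) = t*(t - 2)*(t - 1)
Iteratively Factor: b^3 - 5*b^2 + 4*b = (b - 1)*(b^2 - 4*b) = b*(b - 1)*(b - 4)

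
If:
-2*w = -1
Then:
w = 1/2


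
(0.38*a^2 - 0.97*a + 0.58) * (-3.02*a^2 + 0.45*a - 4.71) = -1.1476*a^4 + 3.1004*a^3 - 3.9779*a^2 + 4.8297*a - 2.7318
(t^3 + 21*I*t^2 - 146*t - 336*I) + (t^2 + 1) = t^3 + t^2 + 21*I*t^2 - 146*t + 1 - 336*I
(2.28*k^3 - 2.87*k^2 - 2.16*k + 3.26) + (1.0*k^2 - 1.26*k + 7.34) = 2.28*k^3 - 1.87*k^2 - 3.42*k + 10.6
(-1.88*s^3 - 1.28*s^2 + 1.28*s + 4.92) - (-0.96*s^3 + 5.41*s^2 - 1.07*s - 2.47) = -0.92*s^3 - 6.69*s^2 + 2.35*s + 7.39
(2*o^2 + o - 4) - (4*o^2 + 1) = -2*o^2 + o - 5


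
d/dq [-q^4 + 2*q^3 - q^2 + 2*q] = -4*q^3 + 6*q^2 - 2*q + 2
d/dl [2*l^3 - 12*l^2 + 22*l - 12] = 6*l^2 - 24*l + 22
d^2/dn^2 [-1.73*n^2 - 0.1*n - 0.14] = -3.46000000000000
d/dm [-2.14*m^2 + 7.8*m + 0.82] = 7.8 - 4.28*m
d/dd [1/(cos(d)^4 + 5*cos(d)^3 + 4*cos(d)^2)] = (4*cos(d)^2 + 15*cos(d) + 8)*sin(d)/((cos(d)^2 + 5*cos(d) + 4)^2*cos(d)^3)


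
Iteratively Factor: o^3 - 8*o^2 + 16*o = (o - 4)*(o^2 - 4*o) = (o - 4)^2*(o)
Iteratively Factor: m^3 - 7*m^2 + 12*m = (m - 3)*(m^2 - 4*m) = m*(m - 3)*(m - 4)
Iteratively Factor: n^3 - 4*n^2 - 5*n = (n - 5)*(n^2 + n) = n*(n - 5)*(n + 1)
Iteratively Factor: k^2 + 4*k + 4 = (k + 2)*(k + 2)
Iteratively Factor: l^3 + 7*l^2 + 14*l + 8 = (l + 4)*(l^2 + 3*l + 2) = (l + 1)*(l + 4)*(l + 2)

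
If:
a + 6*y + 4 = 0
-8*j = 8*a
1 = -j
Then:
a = 1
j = -1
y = -5/6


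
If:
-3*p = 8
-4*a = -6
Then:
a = 3/2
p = -8/3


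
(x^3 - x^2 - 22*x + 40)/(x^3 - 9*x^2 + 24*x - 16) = (x^2 + 3*x - 10)/(x^2 - 5*x + 4)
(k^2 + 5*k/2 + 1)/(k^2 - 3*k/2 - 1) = (k + 2)/(k - 2)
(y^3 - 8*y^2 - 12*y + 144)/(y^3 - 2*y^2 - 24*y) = (y - 6)/y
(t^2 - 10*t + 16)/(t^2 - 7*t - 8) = (t - 2)/(t + 1)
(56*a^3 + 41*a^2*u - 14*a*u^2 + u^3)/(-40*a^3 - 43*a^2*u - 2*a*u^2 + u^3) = (-7*a + u)/(5*a + u)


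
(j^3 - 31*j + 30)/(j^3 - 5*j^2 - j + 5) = (j + 6)/(j + 1)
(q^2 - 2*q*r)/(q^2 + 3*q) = (q - 2*r)/(q + 3)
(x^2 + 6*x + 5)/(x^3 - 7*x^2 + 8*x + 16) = (x + 5)/(x^2 - 8*x + 16)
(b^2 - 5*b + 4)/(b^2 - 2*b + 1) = (b - 4)/(b - 1)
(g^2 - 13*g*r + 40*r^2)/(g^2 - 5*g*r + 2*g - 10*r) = (g - 8*r)/(g + 2)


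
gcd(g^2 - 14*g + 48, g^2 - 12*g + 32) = g - 8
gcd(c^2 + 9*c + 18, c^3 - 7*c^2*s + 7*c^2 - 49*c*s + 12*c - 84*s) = c + 3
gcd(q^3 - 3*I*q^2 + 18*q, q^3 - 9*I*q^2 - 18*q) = q^2 - 6*I*q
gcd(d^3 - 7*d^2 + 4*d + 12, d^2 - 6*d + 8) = d - 2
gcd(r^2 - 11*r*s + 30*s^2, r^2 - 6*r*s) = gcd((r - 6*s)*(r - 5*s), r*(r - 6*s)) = r - 6*s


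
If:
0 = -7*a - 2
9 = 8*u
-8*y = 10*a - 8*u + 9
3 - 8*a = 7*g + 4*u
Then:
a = -2/7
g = 11/98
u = 9/8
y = 5/14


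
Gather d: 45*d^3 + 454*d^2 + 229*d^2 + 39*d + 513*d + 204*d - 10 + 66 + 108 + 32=45*d^3 + 683*d^2 + 756*d + 196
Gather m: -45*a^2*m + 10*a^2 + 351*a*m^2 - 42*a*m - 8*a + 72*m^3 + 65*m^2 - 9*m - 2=10*a^2 - 8*a + 72*m^3 + m^2*(351*a + 65) + m*(-45*a^2 - 42*a - 9) - 2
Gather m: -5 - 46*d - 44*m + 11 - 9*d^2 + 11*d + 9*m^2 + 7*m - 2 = -9*d^2 - 35*d + 9*m^2 - 37*m + 4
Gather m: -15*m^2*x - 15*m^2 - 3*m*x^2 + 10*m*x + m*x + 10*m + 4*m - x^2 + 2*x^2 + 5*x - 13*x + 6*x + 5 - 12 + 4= m^2*(-15*x - 15) + m*(-3*x^2 + 11*x + 14) + x^2 - 2*x - 3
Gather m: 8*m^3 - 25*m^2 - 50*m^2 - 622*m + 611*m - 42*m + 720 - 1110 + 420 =8*m^3 - 75*m^2 - 53*m + 30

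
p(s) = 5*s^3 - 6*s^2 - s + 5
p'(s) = 15*s^2 - 12*s - 1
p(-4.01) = -409.88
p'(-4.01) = 288.32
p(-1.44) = -20.93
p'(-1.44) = 47.38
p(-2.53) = -111.85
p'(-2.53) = 125.37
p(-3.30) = -236.72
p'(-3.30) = 201.95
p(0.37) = 4.06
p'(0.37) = -3.39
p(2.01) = 19.35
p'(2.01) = 35.48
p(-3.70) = -326.70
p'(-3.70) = 248.75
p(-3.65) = -314.42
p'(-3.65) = 242.64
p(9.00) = 3155.00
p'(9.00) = 1106.00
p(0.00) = 5.00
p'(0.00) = -1.00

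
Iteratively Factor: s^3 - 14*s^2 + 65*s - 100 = (s - 4)*(s^2 - 10*s + 25) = (s - 5)*(s - 4)*(s - 5)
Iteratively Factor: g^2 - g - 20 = (g - 5)*(g + 4)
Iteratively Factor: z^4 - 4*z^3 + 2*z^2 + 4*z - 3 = (z - 1)*(z^3 - 3*z^2 - z + 3) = (z - 1)^2*(z^2 - 2*z - 3) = (z - 3)*(z - 1)^2*(z + 1)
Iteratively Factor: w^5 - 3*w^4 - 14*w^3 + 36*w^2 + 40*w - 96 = (w - 4)*(w^4 + w^3 - 10*w^2 - 4*w + 24) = (w - 4)*(w - 2)*(w^3 + 3*w^2 - 4*w - 12) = (w - 4)*(w - 2)*(w + 3)*(w^2 - 4) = (w - 4)*(w - 2)^2*(w + 3)*(w + 2)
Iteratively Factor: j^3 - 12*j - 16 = (j + 2)*(j^2 - 2*j - 8) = (j - 4)*(j + 2)*(j + 2)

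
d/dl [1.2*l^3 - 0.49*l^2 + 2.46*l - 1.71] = 3.6*l^2 - 0.98*l + 2.46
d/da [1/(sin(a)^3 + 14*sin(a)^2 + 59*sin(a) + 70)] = (-28*sin(a) + 3*cos(a)^2 - 62)*cos(a)/(sin(a)^3 + 14*sin(a)^2 + 59*sin(a) + 70)^2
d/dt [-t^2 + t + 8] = 1 - 2*t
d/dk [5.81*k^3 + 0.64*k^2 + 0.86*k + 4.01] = 17.43*k^2 + 1.28*k + 0.86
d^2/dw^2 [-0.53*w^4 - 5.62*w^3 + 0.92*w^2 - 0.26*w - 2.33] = -6.36*w^2 - 33.72*w + 1.84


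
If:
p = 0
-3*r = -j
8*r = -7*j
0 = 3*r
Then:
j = 0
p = 0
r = 0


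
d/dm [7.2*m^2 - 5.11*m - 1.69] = 14.4*m - 5.11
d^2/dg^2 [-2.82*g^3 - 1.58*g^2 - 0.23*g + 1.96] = -16.92*g - 3.16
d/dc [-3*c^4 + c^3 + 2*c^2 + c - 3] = -12*c^3 + 3*c^2 + 4*c + 1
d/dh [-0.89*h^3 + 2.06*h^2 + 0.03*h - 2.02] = -2.67*h^2 + 4.12*h + 0.03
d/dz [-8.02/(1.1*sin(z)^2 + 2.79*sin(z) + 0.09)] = (17.644*sin(z) + 22.3758)*cos(z)/(1.1*sin(z)^2 + 2.79*sin(z) + 0.09)^2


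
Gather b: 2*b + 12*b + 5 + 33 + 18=14*b + 56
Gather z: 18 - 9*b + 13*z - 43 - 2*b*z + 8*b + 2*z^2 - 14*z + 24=-b + 2*z^2 + z*(-2*b - 1) - 1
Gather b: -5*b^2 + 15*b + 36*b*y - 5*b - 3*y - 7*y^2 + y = -5*b^2 + b*(36*y + 10) - 7*y^2 - 2*y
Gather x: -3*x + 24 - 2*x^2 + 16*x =-2*x^2 + 13*x + 24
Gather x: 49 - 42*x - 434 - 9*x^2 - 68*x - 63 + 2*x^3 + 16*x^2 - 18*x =2*x^3 + 7*x^2 - 128*x - 448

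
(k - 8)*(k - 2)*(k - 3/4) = k^3 - 43*k^2/4 + 47*k/2 - 12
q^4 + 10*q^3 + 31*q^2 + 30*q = q*(q + 2)*(q + 3)*(q + 5)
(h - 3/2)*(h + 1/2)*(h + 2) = h^3 + h^2 - 11*h/4 - 3/2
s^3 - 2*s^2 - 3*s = s*(s - 3)*(s + 1)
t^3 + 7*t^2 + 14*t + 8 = (t + 1)*(t + 2)*(t + 4)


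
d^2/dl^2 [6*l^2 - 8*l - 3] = 12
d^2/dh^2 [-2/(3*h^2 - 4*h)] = 4*(3*h*(3*h - 4) - 4*(3*h - 2)^2)/(h^3*(3*h - 4)^3)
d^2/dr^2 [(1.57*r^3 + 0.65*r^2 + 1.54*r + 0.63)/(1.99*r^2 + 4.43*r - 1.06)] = (7.105427357601e-15*r^5 + 68.9824*r^3 - 21.038598*r^2 + 63.398514*r + 43.308962)/(7.880599*r^6 + 52.629729*r^5 + 104.567535*r^4 + 30.870455*r^3 - 55.69929*r^2 + 14.932644*r - 1.191016)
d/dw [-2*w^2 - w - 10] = -4*w - 1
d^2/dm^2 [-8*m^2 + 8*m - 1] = -16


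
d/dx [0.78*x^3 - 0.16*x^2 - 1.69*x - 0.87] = 2.34*x^2 - 0.32*x - 1.69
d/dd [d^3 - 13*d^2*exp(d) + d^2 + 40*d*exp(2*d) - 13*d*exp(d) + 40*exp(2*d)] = -13*d^2*exp(d) + 3*d^2 + 80*d*exp(2*d) - 39*d*exp(d) + 2*d + 120*exp(2*d) - 13*exp(d)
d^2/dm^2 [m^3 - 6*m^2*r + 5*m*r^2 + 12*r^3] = 6*m - 12*r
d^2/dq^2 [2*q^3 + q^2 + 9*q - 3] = 12*q + 2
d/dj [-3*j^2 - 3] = -6*j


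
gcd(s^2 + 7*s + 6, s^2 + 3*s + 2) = s + 1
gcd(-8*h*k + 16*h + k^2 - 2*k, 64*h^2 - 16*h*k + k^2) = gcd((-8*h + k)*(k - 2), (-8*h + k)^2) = 8*h - k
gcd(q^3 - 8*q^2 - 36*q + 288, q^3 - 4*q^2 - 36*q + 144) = q^2 - 36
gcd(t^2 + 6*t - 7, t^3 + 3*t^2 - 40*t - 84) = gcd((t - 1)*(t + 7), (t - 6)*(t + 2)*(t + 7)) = t + 7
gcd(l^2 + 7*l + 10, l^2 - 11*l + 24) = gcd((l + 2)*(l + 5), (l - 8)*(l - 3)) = 1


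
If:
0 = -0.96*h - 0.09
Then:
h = -0.09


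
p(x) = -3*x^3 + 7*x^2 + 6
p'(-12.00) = -1464.00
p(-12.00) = 6198.00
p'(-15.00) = -2235.00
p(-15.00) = 11706.00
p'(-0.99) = -22.68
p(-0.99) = 15.77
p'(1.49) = 0.88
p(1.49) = 11.62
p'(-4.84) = -278.59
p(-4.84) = 510.12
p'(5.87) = -227.93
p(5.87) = -359.59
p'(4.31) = -106.84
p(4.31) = -104.16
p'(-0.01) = -0.14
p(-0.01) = 6.00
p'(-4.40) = -235.84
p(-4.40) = 397.07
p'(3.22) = -48.24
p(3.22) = -21.58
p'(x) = -9*x^2 + 14*x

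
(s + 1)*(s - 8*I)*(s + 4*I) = s^3 + s^2 - 4*I*s^2 + 32*s - 4*I*s + 32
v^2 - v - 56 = (v - 8)*(v + 7)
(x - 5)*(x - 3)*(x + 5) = x^3 - 3*x^2 - 25*x + 75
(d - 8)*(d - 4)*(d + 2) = d^3 - 10*d^2 + 8*d + 64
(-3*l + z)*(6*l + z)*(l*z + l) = -18*l^3*z - 18*l^3 + 3*l^2*z^2 + 3*l^2*z + l*z^3 + l*z^2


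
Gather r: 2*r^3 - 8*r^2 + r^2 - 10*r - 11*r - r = 2*r^3 - 7*r^2 - 22*r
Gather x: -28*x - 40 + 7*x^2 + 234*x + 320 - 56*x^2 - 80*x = -49*x^2 + 126*x + 280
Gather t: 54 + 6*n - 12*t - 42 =6*n - 12*t + 12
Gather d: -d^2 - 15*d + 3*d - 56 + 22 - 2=-d^2 - 12*d - 36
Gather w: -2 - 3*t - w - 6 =-3*t - w - 8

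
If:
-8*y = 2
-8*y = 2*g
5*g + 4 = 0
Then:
No Solution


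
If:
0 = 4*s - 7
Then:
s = 7/4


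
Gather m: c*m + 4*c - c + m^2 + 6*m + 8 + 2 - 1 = 3*c + m^2 + m*(c + 6) + 9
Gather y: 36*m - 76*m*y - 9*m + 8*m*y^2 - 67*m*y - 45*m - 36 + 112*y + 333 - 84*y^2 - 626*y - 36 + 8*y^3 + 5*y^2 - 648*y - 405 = -18*m + 8*y^3 + y^2*(8*m - 79) + y*(-143*m - 1162) - 144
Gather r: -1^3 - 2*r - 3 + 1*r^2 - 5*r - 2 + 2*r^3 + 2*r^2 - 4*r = 2*r^3 + 3*r^2 - 11*r - 6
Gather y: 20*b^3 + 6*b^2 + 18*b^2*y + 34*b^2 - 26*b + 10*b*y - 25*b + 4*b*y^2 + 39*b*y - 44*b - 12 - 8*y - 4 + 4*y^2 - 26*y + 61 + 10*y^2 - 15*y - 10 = 20*b^3 + 40*b^2 - 95*b + y^2*(4*b + 14) + y*(18*b^2 + 49*b - 49) + 35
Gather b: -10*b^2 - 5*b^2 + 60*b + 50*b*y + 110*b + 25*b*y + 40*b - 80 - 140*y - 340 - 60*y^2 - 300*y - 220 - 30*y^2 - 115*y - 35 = -15*b^2 + b*(75*y + 210) - 90*y^2 - 555*y - 675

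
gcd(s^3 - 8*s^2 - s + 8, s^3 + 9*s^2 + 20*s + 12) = s + 1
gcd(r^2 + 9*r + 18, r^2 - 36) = r + 6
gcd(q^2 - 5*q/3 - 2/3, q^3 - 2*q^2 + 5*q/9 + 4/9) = q + 1/3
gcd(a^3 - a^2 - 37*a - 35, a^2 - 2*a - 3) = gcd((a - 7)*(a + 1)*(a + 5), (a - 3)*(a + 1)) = a + 1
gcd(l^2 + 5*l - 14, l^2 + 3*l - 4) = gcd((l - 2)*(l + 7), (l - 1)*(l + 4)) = 1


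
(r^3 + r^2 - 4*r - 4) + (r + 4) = r^3 + r^2 - 3*r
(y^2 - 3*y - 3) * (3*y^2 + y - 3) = 3*y^4 - 8*y^3 - 15*y^2 + 6*y + 9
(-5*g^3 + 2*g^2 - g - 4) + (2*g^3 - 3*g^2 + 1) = -3*g^3 - g^2 - g - 3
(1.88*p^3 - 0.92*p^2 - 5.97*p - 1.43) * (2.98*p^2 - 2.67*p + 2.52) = 5.6024*p^5 - 7.7612*p^4 - 10.5966*p^3 + 9.3601*p^2 - 11.2263*p - 3.6036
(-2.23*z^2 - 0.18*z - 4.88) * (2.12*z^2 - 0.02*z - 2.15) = -4.7276*z^4 - 0.337*z^3 - 5.5475*z^2 + 0.4846*z + 10.492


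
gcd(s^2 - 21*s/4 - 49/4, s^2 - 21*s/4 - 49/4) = s^2 - 21*s/4 - 49/4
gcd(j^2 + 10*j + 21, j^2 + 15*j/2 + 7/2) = j + 7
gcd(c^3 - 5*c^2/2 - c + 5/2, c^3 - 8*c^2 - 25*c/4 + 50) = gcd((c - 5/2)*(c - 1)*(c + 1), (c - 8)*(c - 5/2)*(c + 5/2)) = c - 5/2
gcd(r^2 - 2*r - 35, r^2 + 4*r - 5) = r + 5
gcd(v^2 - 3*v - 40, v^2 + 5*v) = v + 5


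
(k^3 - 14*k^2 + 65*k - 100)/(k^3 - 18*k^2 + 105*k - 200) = (k - 4)/(k - 8)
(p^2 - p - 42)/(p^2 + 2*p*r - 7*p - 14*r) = (p + 6)/(p + 2*r)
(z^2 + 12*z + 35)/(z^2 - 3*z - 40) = (z + 7)/(z - 8)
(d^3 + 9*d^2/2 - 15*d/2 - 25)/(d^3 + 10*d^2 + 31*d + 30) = (d - 5/2)/(d + 3)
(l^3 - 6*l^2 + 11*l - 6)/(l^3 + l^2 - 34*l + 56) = (l^2 - 4*l + 3)/(l^2 + 3*l - 28)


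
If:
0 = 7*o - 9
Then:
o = 9/7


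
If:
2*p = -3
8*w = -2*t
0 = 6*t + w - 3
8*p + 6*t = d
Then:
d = -204/23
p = -3/2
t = 12/23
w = -3/23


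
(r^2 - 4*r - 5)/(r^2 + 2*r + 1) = (r - 5)/(r + 1)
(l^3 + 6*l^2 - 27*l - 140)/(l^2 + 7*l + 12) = (l^2 + 2*l - 35)/(l + 3)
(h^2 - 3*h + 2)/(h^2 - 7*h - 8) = (-h^2 + 3*h - 2)/(-h^2 + 7*h + 8)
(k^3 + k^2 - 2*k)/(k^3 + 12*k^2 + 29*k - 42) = k*(k + 2)/(k^2 + 13*k + 42)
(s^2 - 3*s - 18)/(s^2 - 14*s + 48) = (s + 3)/(s - 8)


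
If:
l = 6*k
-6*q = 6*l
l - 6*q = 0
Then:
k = 0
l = 0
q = 0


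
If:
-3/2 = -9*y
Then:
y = 1/6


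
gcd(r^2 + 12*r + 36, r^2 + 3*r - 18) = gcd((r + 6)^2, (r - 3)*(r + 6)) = r + 6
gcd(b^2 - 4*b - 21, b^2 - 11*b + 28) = b - 7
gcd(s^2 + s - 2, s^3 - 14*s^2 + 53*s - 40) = s - 1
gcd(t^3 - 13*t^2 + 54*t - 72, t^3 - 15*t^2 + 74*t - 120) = t^2 - 10*t + 24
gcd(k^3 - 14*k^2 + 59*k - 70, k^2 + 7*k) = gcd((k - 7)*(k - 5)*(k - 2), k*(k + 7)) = 1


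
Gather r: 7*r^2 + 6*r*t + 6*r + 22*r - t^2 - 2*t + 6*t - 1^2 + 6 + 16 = 7*r^2 + r*(6*t + 28) - t^2 + 4*t + 21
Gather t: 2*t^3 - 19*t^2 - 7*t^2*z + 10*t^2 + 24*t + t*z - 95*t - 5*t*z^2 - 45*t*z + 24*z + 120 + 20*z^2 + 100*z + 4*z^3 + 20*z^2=2*t^3 + t^2*(-7*z - 9) + t*(-5*z^2 - 44*z - 71) + 4*z^3 + 40*z^2 + 124*z + 120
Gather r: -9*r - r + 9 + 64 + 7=80 - 10*r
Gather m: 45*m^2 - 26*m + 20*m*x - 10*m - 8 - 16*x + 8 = 45*m^2 + m*(20*x - 36) - 16*x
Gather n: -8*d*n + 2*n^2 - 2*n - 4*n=2*n^2 + n*(-8*d - 6)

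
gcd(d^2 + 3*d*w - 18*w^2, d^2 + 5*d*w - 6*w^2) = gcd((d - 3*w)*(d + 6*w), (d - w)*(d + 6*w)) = d + 6*w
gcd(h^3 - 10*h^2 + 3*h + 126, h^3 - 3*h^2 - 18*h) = h^2 - 3*h - 18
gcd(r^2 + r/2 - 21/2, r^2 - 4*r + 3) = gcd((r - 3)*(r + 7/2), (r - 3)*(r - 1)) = r - 3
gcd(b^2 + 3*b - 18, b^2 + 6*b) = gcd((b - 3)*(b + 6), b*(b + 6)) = b + 6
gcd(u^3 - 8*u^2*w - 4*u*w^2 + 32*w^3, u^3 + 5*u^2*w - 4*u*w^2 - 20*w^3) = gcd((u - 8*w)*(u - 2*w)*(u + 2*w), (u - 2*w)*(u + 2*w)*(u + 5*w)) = u^2 - 4*w^2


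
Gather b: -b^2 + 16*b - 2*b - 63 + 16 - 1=-b^2 + 14*b - 48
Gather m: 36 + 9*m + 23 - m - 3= 8*m + 56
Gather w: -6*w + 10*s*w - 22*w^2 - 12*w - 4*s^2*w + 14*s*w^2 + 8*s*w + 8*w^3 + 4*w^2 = 8*w^3 + w^2*(14*s - 18) + w*(-4*s^2 + 18*s - 18)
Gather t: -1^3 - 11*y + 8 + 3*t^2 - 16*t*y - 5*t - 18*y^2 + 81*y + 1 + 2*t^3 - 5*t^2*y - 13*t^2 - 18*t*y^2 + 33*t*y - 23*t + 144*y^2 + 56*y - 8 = 2*t^3 + t^2*(-5*y - 10) + t*(-18*y^2 + 17*y - 28) + 126*y^2 + 126*y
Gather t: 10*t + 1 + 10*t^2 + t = 10*t^2 + 11*t + 1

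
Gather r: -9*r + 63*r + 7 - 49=54*r - 42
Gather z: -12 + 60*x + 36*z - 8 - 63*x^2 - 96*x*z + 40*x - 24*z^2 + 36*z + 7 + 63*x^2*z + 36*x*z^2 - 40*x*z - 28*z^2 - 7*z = -63*x^2 + 100*x + z^2*(36*x - 52) + z*(63*x^2 - 136*x + 65) - 13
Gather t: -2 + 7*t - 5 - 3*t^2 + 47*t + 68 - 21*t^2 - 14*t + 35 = -24*t^2 + 40*t + 96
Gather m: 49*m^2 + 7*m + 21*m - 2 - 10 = 49*m^2 + 28*m - 12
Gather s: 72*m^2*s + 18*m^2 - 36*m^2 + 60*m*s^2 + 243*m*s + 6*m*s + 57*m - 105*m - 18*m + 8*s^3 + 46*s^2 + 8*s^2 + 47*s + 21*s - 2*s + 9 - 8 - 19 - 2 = -18*m^2 - 66*m + 8*s^3 + s^2*(60*m + 54) + s*(72*m^2 + 249*m + 66) - 20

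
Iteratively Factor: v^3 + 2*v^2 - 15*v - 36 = (v + 3)*(v^2 - v - 12) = (v + 3)^2*(v - 4)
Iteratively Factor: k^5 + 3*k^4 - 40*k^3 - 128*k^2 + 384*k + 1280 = (k - 4)*(k^4 + 7*k^3 - 12*k^2 - 176*k - 320) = (k - 4)*(k + 4)*(k^3 + 3*k^2 - 24*k - 80) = (k - 4)*(k + 4)^2*(k^2 - k - 20) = (k - 5)*(k - 4)*(k + 4)^2*(k + 4)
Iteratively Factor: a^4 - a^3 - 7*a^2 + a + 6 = (a + 1)*(a^3 - 2*a^2 - 5*a + 6) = (a + 1)*(a + 2)*(a^2 - 4*a + 3) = (a - 1)*(a + 1)*(a + 2)*(a - 3)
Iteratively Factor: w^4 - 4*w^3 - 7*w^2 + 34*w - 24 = (w + 3)*(w^3 - 7*w^2 + 14*w - 8) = (w - 2)*(w + 3)*(w^2 - 5*w + 4) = (w - 2)*(w - 1)*(w + 3)*(w - 4)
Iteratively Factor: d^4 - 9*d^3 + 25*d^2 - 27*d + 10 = (d - 1)*(d^3 - 8*d^2 + 17*d - 10) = (d - 5)*(d - 1)*(d^2 - 3*d + 2) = (d - 5)*(d - 2)*(d - 1)*(d - 1)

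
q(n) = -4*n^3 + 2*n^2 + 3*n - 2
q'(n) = -12*n^2 + 4*n + 3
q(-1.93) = 28.42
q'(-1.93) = -49.42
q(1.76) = -12.33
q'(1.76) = -27.13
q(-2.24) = 46.27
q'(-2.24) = -66.17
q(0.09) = -1.72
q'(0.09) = 3.26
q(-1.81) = 22.84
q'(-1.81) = -43.55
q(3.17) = -99.81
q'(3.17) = -104.91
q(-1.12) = 2.77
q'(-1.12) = -16.53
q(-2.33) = 52.47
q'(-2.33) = -71.47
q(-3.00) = 115.00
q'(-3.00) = -117.00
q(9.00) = -2729.00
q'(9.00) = -933.00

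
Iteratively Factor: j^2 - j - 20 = (j + 4)*(j - 5)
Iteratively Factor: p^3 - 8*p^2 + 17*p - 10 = (p - 2)*(p^2 - 6*p + 5) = (p - 5)*(p - 2)*(p - 1)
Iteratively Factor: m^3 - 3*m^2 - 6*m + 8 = (m - 4)*(m^2 + m - 2) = (m - 4)*(m - 1)*(m + 2)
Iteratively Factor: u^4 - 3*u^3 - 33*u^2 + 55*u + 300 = (u - 5)*(u^3 + 2*u^2 - 23*u - 60) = (u - 5)*(u + 4)*(u^2 - 2*u - 15) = (u - 5)*(u + 3)*(u + 4)*(u - 5)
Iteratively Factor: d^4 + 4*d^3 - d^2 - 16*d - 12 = (d + 2)*(d^3 + 2*d^2 - 5*d - 6) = (d + 2)*(d + 3)*(d^2 - d - 2) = (d - 2)*(d + 2)*(d + 3)*(d + 1)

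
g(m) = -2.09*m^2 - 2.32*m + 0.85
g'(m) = -4.18*m - 2.32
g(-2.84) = -9.42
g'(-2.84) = 9.55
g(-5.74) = -54.69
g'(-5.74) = 21.67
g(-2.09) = -3.43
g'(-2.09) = 6.42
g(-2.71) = -8.21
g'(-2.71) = 9.01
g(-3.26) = -13.80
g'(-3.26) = 11.31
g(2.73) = -21.06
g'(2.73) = -13.73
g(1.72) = -9.32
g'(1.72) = -9.51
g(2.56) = -18.79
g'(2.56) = -13.02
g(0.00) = 0.85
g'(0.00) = -2.32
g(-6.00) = -60.47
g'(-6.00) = 22.76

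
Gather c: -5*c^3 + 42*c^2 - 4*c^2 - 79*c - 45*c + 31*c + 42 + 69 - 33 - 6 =-5*c^3 + 38*c^2 - 93*c + 72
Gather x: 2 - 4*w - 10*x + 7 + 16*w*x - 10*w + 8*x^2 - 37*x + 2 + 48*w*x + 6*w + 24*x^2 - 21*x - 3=-8*w + 32*x^2 + x*(64*w - 68) + 8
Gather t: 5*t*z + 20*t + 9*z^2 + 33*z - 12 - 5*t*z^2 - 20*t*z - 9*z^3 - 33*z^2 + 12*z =t*(-5*z^2 - 15*z + 20) - 9*z^3 - 24*z^2 + 45*z - 12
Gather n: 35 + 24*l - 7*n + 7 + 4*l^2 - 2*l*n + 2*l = 4*l^2 + 26*l + n*(-2*l - 7) + 42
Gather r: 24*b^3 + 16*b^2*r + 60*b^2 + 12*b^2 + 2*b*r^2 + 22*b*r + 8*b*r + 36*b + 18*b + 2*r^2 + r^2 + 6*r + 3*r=24*b^3 + 72*b^2 + 54*b + r^2*(2*b + 3) + r*(16*b^2 + 30*b + 9)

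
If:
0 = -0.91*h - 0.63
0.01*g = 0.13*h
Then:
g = -9.00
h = -0.69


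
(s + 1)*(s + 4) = s^2 + 5*s + 4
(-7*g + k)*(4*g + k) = -28*g^2 - 3*g*k + k^2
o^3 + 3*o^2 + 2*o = o*(o + 1)*(o + 2)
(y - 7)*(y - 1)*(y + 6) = y^3 - 2*y^2 - 41*y + 42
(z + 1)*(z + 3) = z^2 + 4*z + 3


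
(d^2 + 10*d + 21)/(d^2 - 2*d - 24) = (d^2 + 10*d + 21)/(d^2 - 2*d - 24)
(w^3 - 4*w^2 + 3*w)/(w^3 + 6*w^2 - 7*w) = (w - 3)/(w + 7)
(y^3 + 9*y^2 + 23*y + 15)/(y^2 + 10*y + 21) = (y^2 + 6*y + 5)/(y + 7)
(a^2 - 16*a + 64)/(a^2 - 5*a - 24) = (a - 8)/(a + 3)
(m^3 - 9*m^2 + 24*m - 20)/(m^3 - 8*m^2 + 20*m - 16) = (m - 5)/(m - 4)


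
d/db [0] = 0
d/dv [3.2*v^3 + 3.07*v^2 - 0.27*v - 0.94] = 9.6*v^2 + 6.14*v - 0.27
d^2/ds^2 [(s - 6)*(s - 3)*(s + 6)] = 6*s - 6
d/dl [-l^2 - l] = -2*l - 1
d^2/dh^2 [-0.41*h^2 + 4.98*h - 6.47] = -0.820000000000000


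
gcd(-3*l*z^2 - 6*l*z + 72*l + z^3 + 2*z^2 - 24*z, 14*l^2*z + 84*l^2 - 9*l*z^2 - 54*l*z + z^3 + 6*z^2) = z + 6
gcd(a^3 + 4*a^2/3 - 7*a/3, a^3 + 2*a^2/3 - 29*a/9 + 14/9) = a^2 + 4*a/3 - 7/3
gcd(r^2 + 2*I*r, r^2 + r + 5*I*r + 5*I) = 1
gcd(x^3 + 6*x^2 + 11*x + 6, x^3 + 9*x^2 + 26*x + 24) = x^2 + 5*x + 6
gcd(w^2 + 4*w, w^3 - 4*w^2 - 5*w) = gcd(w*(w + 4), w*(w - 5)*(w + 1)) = w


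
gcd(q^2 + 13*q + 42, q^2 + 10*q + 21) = q + 7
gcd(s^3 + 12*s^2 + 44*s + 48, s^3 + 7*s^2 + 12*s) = s + 4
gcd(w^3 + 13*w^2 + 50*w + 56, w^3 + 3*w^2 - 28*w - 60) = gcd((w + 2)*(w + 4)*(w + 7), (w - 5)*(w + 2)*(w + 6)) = w + 2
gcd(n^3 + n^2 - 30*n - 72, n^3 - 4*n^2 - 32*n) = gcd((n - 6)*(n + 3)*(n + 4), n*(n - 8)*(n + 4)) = n + 4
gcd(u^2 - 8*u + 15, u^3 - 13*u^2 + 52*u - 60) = u - 5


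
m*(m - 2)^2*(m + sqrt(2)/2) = m^4 - 4*m^3 + sqrt(2)*m^3/2 - 2*sqrt(2)*m^2 + 4*m^2 + 2*sqrt(2)*m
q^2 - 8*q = q*(q - 8)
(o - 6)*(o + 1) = o^2 - 5*o - 6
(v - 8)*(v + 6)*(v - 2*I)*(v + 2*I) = v^4 - 2*v^3 - 44*v^2 - 8*v - 192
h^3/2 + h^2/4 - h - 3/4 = (h/2 + 1/2)*(h - 3/2)*(h + 1)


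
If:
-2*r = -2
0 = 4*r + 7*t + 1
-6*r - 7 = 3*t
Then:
No Solution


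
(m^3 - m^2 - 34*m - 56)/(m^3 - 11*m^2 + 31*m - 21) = (m^2 + 6*m + 8)/(m^2 - 4*m + 3)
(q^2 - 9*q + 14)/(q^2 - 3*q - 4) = (-q^2 + 9*q - 14)/(-q^2 + 3*q + 4)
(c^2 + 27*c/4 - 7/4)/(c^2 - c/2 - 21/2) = (-4*c^2 - 27*c + 7)/(2*(-2*c^2 + c + 21))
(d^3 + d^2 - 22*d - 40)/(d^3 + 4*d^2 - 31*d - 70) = (d + 4)/(d + 7)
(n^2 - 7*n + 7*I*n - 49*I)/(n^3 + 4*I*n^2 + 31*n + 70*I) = (n - 7)/(n^2 - 3*I*n + 10)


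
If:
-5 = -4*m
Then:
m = 5/4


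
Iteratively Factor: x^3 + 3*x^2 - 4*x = (x - 1)*(x^2 + 4*x) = x*(x - 1)*(x + 4)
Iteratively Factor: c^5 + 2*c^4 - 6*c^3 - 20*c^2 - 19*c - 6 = (c + 2)*(c^4 - 6*c^2 - 8*c - 3) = (c + 1)*(c + 2)*(c^3 - c^2 - 5*c - 3) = (c + 1)^2*(c + 2)*(c^2 - 2*c - 3) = (c + 1)^3*(c + 2)*(c - 3)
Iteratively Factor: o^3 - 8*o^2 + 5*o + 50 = (o - 5)*(o^2 - 3*o - 10) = (o - 5)*(o + 2)*(o - 5)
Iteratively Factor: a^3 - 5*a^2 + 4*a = (a - 1)*(a^2 - 4*a) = (a - 4)*(a - 1)*(a)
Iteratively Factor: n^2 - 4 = (n + 2)*(n - 2)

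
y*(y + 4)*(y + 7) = y^3 + 11*y^2 + 28*y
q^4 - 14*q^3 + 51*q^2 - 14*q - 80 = (q - 8)*(q - 5)*(q - 2)*(q + 1)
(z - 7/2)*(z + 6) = z^2 + 5*z/2 - 21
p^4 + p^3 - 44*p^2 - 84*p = p*(p - 7)*(p + 2)*(p + 6)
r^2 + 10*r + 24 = (r + 4)*(r + 6)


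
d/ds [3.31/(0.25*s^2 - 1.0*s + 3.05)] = (3.31 - 1.655*s)/(0.25*s^2 - 1.0*s + 3.05)^2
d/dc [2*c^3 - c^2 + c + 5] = 6*c^2 - 2*c + 1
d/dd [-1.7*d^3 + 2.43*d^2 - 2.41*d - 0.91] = -5.1*d^2 + 4.86*d - 2.41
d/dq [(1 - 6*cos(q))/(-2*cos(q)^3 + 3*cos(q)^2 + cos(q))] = (24*cos(q)^3 - 24*cos(q)^2 + 6*cos(q) + 1)*sin(q)/((3*cos(q) - cos(2*q))^2*cos(q)^2)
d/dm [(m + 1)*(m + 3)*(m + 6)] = 3*m^2 + 20*m + 27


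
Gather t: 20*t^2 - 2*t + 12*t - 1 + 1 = 20*t^2 + 10*t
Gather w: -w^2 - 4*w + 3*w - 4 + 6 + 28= -w^2 - w + 30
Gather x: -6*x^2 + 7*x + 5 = -6*x^2 + 7*x + 5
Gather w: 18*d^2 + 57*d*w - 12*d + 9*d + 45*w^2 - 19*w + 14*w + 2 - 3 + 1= 18*d^2 - 3*d + 45*w^2 + w*(57*d - 5)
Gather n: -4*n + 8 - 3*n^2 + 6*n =-3*n^2 + 2*n + 8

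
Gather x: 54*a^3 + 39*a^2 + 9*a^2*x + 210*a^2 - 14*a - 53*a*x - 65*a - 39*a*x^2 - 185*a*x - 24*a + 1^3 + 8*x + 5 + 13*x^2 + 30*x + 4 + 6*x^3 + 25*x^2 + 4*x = 54*a^3 + 249*a^2 - 103*a + 6*x^3 + x^2*(38 - 39*a) + x*(9*a^2 - 238*a + 42) + 10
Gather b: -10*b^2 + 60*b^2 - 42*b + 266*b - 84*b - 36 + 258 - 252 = 50*b^2 + 140*b - 30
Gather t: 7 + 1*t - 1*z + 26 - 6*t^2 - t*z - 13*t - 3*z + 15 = -6*t^2 + t*(-z - 12) - 4*z + 48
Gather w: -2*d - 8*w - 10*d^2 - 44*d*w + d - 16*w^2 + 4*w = -10*d^2 - d - 16*w^2 + w*(-44*d - 4)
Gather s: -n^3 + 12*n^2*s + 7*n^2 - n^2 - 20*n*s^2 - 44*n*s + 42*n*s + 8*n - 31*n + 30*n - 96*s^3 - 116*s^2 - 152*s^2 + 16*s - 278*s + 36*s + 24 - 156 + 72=-n^3 + 6*n^2 + 7*n - 96*s^3 + s^2*(-20*n - 268) + s*(12*n^2 - 2*n - 226) - 60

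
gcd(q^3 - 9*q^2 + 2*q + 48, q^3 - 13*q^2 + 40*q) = q - 8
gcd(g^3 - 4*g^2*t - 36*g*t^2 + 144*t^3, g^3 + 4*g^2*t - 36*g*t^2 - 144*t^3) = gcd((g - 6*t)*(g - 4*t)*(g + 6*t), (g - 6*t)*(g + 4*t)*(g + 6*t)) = -g^2 + 36*t^2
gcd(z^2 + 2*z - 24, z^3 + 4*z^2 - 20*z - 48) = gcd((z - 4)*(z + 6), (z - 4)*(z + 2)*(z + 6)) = z^2 + 2*z - 24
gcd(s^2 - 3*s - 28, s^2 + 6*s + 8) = s + 4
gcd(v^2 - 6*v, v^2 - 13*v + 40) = 1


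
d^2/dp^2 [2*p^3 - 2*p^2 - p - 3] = 12*p - 4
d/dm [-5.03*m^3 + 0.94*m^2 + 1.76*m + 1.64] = -15.09*m^2 + 1.88*m + 1.76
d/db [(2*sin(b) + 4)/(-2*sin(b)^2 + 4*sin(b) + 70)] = (sin(b)^2 + 4*sin(b) + 31)*cos(b)/((sin(b) - 7)^2*(sin(b) + 5)^2)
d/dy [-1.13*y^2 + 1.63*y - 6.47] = 1.63 - 2.26*y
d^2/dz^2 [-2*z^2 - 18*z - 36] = -4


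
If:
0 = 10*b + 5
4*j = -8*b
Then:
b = -1/2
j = 1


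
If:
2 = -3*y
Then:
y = -2/3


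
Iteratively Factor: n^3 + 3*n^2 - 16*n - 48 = (n - 4)*(n^2 + 7*n + 12) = (n - 4)*(n + 3)*(n + 4)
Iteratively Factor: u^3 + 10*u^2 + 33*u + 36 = (u + 3)*(u^2 + 7*u + 12) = (u + 3)*(u + 4)*(u + 3)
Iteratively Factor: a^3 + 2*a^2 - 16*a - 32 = (a + 2)*(a^2 - 16) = (a + 2)*(a + 4)*(a - 4)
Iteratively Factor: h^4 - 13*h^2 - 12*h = (h)*(h^3 - 13*h - 12) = h*(h - 4)*(h^2 + 4*h + 3) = h*(h - 4)*(h + 3)*(h + 1)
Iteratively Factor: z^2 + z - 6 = (z + 3)*(z - 2)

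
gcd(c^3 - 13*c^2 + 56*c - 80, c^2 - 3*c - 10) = c - 5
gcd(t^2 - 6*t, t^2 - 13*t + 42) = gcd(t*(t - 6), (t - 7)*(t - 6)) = t - 6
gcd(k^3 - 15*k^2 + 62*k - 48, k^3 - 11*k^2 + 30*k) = k - 6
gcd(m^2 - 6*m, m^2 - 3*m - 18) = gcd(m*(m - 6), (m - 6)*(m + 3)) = m - 6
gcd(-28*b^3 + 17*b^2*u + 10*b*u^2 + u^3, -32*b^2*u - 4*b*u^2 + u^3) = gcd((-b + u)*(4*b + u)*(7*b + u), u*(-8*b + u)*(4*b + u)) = 4*b + u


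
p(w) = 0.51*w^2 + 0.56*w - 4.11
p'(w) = 1.02*w + 0.56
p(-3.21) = -0.65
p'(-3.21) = -2.71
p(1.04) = -2.98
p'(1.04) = 1.62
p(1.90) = -1.20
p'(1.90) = 2.50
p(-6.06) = 11.23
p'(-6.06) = -5.62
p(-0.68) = -4.25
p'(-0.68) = -0.13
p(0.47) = -3.73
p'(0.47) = 1.04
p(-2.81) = -1.66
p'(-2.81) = -2.31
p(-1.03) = -4.15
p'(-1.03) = -0.49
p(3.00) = 2.16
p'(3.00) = 3.62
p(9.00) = 42.24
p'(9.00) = 9.74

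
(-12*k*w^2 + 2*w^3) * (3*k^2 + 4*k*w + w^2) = -36*k^3*w^2 - 42*k^2*w^3 - 4*k*w^4 + 2*w^5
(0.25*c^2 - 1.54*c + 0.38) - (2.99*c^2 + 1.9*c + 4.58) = -2.74*c^2 - 3.44*c - 4.2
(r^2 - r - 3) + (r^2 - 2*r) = 2*r^2 - 3*r - 3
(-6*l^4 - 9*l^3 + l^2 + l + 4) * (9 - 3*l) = 18*l^5 - 27*l^4 - 84*l^3 + 6*l^2 - 3*l + 36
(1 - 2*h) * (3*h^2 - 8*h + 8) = -6*h^3 + 19*h^2 - 24*h + 8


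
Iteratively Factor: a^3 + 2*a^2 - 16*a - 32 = (a - 4)*(a^2 + 6*a + 8) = (a - 4)*(a + 4)*(a + 2)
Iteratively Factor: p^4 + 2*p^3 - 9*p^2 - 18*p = (p + 3)*(p^3 - p^2 - 6*p) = p*(p + 3)*(p^2 - p - 6) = p*(p + 2)*(p + 3)*(p - 3)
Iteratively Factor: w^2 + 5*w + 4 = (w + 4)*(w + 1)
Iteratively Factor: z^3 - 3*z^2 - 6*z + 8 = (z - 4)*(z^2 + z - 2) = (z - 4)*(z - 1)*(z + 2)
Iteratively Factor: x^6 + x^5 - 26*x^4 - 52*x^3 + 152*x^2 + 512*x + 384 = (x - 4)*(x^5 + 5*x^4 - 6*x^3 - 76*x^2 - 152*x - 96) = (x - 4)*(x + 2)*(x^4 + 3*x^3 - 12*x^2 - 52*x - 48) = (x - 4)*(x + 2)*(x + 3)*(x^3 - 12*x - 16) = (x - 4)^2*(x + 2)*(x + 3)*(x^2 + 4*x + 4) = (x - 4)^2*(x + 2)^2*(x + 3)*(x + 2)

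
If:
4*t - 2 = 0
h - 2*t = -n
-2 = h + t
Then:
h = -5/2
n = 7/2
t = 1/2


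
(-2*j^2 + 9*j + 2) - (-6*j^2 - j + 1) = 4*j^2 + 10*j + 1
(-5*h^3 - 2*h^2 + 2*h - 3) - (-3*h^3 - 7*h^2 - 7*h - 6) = -2*h^3 + 5*h^2 + 9*h + 3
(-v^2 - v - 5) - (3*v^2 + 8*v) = -4*v^2 - 9*v - 5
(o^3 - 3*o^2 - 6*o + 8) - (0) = o^3 - 3*o^2 - 6*o + 8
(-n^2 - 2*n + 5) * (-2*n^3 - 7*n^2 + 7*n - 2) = 2*n^5 + 11*n^4 - 3*n^3 - 47*n^2 + 39*n - 10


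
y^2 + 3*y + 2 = (y + 1)*(y + 2)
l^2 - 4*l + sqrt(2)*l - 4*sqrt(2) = (l - 4)*(l + sqrt(2))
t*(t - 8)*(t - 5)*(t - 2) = t^4 - 15*t^3 + 66*t^2 - 80*t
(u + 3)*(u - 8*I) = u^2 + 3*u - 8*I*u - 24*I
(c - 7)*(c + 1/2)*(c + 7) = c^3 + c^2/2 - 49*c - 49/2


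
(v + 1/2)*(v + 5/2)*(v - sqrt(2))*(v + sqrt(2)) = v^4 + 3*v^3 - 3*v^2/4 - 6*v - 5/2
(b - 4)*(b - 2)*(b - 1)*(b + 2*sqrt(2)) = b^4 - 7*b^3 + 2*sqrt(2)*b^3 - 14*sqrt(2)*b^2 + 14*b^2 - 8*b + 28*sqrt(2)*b - 16*sqrt(2)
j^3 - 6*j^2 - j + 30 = (j - 5)*(j - 3)*(j + 2)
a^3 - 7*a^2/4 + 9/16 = (a - 3/2)*(a - 3/4)*(a + 1/2)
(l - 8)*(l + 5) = l^2 - 3*l - 40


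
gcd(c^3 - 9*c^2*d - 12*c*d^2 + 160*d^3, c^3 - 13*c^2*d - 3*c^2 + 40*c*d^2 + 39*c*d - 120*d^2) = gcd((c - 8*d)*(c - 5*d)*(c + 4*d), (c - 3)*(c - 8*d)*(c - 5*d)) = c^2 - 13*c*d + 40*d^2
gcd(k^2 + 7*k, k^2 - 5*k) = k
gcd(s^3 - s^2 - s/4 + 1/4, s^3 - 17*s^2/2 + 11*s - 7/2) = s^2 - 3*s/2 + 1/2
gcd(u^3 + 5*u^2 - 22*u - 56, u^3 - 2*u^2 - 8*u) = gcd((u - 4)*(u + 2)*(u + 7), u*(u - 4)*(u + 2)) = u^2 - 2*u - 8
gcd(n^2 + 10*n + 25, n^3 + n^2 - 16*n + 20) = n + 5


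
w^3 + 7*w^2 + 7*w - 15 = (w - 1)*(w + 3)*(w + 5)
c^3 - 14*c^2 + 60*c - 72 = (c - 6)^2*(c - 2)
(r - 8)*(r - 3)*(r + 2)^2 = r^4 - 7*r^3 - 16*r^2 + 52*r + 96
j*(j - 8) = j^2 - 8*j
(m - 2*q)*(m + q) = m^2 - m*q - 2*q^2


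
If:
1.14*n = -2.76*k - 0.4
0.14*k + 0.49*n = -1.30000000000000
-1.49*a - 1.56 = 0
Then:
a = -1.05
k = 1.08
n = -2.96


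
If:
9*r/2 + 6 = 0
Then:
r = -4/3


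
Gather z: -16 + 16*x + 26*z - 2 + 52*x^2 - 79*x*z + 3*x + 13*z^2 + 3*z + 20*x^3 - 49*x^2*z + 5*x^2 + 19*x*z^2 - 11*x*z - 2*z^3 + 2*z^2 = 20*x^3 + 57*x^2 + 19*x - 2*z^3 + z^2*(19*x + 15) + z*(-49*x^2 - 90*x + 29) - 18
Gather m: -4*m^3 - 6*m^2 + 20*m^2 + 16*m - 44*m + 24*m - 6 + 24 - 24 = -4*m^3 + 14*m^2 - 4*m - 6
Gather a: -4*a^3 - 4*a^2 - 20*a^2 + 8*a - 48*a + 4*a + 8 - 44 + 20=-4*a^3 - 24*a^2 - 36*a - 16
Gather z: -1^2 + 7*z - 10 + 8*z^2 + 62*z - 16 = 8*z^2 + 69*z - 27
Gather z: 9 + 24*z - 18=24*z - 9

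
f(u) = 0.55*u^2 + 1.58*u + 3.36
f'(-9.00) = -8.32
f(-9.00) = 33.69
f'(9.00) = 11.48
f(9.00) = 62.13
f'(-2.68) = -1.37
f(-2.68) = 3.08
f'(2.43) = 4.25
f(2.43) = 10.45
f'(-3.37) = -2.13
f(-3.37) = 4.28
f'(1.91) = 3.68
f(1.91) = 8.38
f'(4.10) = 6.09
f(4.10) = 19.08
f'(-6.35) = -5.40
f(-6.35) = 15.50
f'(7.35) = 9.66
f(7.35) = 44.69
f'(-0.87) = 0.62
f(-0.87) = 2.40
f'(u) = 1.1*u + 1.58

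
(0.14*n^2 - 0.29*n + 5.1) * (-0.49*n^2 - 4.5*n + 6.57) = -0.0686*n^4 - 0.4879*n^3 - 0.2742*n^2 - 24.8553*n + 33.507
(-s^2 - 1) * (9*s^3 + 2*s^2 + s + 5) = -9*s^5 - 2*s^4 - 10*s^3 - 7*s^2 - s - 5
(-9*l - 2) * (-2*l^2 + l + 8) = 18*l^3 - 5*l^2 - 74*l - 16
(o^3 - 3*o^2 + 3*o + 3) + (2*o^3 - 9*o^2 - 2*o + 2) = 3*o^3 - 12*o^2 + o + 5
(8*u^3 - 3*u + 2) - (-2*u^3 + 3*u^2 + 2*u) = 10*u^3 - 3*u^2 - 5*u + 2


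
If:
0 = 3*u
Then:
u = 0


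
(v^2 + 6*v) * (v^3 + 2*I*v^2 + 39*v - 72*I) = v^5 + 6*v^4 + 2*I*v^4 + 39*v^3 + 12*I*v^3 + 234*v^2 - 72*I*v^2 - 432*I*v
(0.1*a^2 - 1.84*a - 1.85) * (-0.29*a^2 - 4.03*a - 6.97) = -0.029*a^4 + 0.1306*a^3 + 7.2547*a^2 + 20.2803*a + 12.8945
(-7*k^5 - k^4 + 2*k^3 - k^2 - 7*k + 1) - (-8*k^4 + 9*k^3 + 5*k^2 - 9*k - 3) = -7*k^5 + 7*k^4 - 7*k^3 - 6*k^2 + 2*k + 4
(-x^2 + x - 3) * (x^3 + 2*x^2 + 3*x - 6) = -x^5 - x^4 - 4*x^3 + 3*x^2 - 15*x + 18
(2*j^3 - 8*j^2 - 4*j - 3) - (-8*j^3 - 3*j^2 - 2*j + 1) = 10*j^3 - 5*j^2 - 2*j - 4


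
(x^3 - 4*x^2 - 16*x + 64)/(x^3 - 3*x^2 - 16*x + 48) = (x - 4)/(x - 3)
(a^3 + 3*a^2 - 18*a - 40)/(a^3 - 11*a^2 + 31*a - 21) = (a^3 + 3*a^2 - 18*a - 40)/(a^3 - 11*a^2 + 31*a - 21)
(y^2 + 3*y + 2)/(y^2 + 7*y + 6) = (y + 2)/(y + 6)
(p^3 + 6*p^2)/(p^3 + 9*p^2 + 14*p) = p*(p + 6)/(p^2 + 9*p + 14)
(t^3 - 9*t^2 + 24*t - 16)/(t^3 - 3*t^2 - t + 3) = (t^2 - 8*t + 16)/(t^2 - 2*t - 3)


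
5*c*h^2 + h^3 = h^2*(5*c + h)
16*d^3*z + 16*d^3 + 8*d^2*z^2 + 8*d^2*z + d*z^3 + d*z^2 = (4*d + z)^2*(d*z + d)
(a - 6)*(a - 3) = a^2 - 9*a + 18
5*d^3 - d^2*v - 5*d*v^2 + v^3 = (-5*d + v)*(-d + v)*(d + v)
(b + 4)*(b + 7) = b^2 + 11*b + 28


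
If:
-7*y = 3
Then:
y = -3/7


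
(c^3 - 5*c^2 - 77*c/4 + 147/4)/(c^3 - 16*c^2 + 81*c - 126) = (c^2 + 2*c - 21/4)/(c^2 - 9*c + 18)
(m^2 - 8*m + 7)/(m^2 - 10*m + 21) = (m - 1)/(m - 3)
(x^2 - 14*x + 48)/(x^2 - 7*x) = (x^2 - 14*x + 48)/(x*(x - 7))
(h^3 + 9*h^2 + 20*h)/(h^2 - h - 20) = h*(h + 5)/(h - 5)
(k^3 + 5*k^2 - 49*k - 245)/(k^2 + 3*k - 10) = (k^2 - 49)/(k - 2)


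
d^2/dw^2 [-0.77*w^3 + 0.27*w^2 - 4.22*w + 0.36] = 0.54 - 4.62*w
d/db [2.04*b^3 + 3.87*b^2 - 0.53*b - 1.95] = 6.12*b^2 + 7.74*b - 0.53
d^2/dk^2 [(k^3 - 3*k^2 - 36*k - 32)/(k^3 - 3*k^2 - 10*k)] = 4*(-39*k^5 + 21*k^4 + 137*k^3 + 48*k^2 - 1440*k - 1600)/(k^3*(k^6 - 9*k^5 - 3*k^4 + 153*k^3 + 30*k^2 - 900*k - 1000))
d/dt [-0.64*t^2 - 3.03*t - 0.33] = -1.28*t - 3.03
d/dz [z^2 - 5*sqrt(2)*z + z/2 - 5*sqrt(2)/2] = 2*z - 5*sqrt(2) + 1/2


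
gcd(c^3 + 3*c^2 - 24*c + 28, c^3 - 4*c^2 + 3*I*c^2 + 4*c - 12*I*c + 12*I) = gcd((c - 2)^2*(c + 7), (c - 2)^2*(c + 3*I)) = c^2 - 4*c + 4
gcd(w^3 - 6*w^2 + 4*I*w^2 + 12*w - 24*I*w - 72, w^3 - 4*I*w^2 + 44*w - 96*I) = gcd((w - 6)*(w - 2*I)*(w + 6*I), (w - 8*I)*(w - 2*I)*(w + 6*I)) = w^2 + 4*I*w + 12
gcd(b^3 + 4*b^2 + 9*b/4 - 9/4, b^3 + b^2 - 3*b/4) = b^2 + b - 3/4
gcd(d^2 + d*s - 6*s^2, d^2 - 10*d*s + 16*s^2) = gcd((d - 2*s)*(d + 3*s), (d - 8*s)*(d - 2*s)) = -d + 2*s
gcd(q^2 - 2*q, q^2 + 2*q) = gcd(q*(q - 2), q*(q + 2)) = q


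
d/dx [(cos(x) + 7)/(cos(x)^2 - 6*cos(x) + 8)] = (cos(x)^2 + 14*cos(x) - 50)*sin(x)/(cos(x)^2 - 6*cos(x) + 8)^2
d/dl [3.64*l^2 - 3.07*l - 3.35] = 7.28*l - 3.07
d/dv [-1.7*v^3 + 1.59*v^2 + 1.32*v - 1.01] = -5.1*v^2 + 3.18*v + 1.32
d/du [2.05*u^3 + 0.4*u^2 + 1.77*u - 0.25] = 6.15*u^2 + 0.8*u + 1.77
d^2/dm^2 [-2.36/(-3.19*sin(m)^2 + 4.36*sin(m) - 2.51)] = (-96.062384*sin(m)^4 + 98.471472*sin(m)^3 + 174.816056*sin(m)^2 - 222.76984*sin(m) + 51.932744)/(3.19*sin(m)^2 - 4.36*sin(m) + 2.51)^3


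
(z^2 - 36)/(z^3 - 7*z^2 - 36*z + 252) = 1/(z - 7)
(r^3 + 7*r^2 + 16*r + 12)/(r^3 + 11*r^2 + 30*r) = (r^3 + 7*r^2 + 16*r + 12)/(r*(r^2 + 11*r + 30))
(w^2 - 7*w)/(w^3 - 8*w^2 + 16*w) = (w - 7)/(w^2 - 8*w + 16)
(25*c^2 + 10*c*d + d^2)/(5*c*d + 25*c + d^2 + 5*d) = (5*c + d)/(d + 5)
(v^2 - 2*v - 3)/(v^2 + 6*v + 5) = (v - 3)/(v + 5)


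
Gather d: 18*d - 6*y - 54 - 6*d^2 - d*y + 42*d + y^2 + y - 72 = -6*d^2 + d*(60 - y) + y^2 - 5*y - 126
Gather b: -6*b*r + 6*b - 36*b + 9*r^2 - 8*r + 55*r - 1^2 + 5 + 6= b*(-6*r - 30) + 9*r^2 + 47*r + 10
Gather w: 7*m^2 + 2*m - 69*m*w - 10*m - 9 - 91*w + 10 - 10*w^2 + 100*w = 7*m^2 - 8*m - 10*w^2 + w*(9 - 69*m) + 1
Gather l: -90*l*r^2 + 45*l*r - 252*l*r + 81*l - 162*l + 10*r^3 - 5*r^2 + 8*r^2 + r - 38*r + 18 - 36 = l*(-90*r^2 - 207*r - 81) + 10*r^3 + 3*r^2 - 37*r - 18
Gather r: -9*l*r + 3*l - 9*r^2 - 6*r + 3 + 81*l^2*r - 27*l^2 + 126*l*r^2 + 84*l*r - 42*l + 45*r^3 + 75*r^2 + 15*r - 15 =-27*l^2 - 39*l + 45*r^3 + r^2*(126*l + 66) + r*(81*l^2 + 75*l + 9) - 12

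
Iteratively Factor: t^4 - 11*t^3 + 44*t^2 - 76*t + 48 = (t - 2)*(t^3 - 9*t^2 + 26*t - 24) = (t - 2)^2*(t^2 - 7*t + 12) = (t - 4)*(t - 2)^2*(t - 3)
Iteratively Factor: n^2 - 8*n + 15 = (n - 5)*(n - 3)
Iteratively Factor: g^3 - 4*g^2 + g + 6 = (g + 1)*(g^2 - 5*g + 6) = (g - 2)*(g + 1)*(g - 3)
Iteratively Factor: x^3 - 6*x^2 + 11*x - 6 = (x - 2)*(x^2 - 4*x + 3) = (x - 3)*(x - 2)*(x - 1)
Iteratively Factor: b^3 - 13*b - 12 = (b - 4)*(b^2 + 4*b + 3) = (b - 4)*(b + 3)*(b + 1)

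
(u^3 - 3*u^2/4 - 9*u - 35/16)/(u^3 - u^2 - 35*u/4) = (u + 1/4)/u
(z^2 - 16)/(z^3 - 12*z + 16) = (z - 4)/(z^2 - 4*z + 4)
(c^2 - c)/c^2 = (c - 1)/c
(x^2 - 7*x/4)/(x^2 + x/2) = (4*x - 7)/(2*(2*x + 1))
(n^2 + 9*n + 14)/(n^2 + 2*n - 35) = (n + 2)/(n - 5)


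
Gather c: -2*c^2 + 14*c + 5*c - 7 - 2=-2*c^2 + 19*c - 9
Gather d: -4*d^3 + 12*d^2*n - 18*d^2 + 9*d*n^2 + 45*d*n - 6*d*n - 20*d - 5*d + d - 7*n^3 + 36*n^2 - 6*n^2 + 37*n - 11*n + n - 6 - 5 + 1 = -4*d^3 + d^2*(12*n - 18) + d*(9*n^2 + 39*n - 24) - 7*n^3 + 30*n^2 + 27*n - 10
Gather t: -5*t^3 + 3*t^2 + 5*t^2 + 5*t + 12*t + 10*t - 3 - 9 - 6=-5*t^3 + 8*t^2 + 27*t - 18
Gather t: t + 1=t + 1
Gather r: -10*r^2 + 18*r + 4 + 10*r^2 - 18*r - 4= 0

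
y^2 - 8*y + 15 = (y - 5)*(y - 3)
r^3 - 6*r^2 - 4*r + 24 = (r - 6)*(r - 2)*(r + 2)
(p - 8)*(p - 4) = p^2 - 12*p + 32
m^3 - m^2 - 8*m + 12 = (m - 2)^2*(m + 3)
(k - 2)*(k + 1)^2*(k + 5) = k^4 + 5*k^3 - 3*k^2 - 17*k - 10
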